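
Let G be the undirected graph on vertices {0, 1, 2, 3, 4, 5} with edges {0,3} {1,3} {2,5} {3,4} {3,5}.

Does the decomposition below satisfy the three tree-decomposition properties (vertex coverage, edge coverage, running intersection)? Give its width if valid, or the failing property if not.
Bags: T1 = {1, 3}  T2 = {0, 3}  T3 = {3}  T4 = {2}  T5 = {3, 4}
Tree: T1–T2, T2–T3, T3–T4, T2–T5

No — vertex 5 appears in no bag.

A tree decomposition must satisfy three properties: every vertex lies in some bag; for every edge, both endpoints lie together in some bag; and for every vertex, the bags containing it form a connected subtree. Here vertex 5 appears in no bag, so the decomposition is invalid.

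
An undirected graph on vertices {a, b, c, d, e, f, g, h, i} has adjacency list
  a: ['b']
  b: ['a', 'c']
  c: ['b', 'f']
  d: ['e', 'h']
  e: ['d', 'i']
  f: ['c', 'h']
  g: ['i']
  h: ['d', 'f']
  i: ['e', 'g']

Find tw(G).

1

A width-1 tree decomposition is:
Bags: B1 = {g, i}  B2 = {e, i}  B3 = {d, e}  B4 = {d, h}  B5 = {f, h}  B6 = {c, f}  B7 = {b, c}  B8 = {a, b}
Tree: B1–B2, B2–B3, B3–B4, B4–B5, B5–B6, B6–B7, B7–B8
Every bag has size at most 2, so the width is 2 − 1 = 1 and tw(G) ≤ 1. Since G has at least one edge (e.g. g–i), it is not an edgeless graph, so tw(G) ≥ 1. Therefore the treewidth is 1.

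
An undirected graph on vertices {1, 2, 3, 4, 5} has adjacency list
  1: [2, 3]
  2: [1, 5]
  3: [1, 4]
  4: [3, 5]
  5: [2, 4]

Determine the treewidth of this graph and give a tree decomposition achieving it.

Each bag holds 3 vertices, so the decomposition has width 2, which upper-bounds the treewidth. For the lower bound, G contains the cycle 4–3–1–2–5–4, so G is not a forest; only forests have treewidth ≤ 1, hence tw(G) ≥ 2. The upper and lower bounds meet at 2, so that is the treewidth.

Treewidth 2.
Bags: B1 = {1, 3, 4}  B2 = {1, 2, 4}  B3 = {2, 4, 5}
Tree: B1–B2, B2–B3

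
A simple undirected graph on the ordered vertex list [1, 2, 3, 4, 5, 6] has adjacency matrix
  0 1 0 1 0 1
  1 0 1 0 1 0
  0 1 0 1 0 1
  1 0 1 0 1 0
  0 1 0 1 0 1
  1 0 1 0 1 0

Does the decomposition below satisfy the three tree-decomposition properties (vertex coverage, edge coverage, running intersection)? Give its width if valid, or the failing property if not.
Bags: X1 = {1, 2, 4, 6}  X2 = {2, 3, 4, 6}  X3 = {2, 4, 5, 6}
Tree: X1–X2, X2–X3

Checking the three conditions: (i) the bags cover all of {1, 2, 3, 4, 5, 6}; (ii) for each edge, some bag contains both endpoints; (iii) the bags containing any fixed vertex form a subtree. All hold, so the decomposition is valid with width 4 − 1 = 3.

Yes; width 3.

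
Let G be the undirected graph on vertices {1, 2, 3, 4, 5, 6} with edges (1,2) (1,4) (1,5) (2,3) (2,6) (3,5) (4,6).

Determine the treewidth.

A width-2 tree decomposition is:
Bags: B1 = {1, 3, 5}  B2 = {1, 2, 3}  B3 = {1, 2, 4}  B4 = {2, 4, 6}
Tree: B1–B2, B2–B3, B3–B4
Each bag holds 3 vertices, so the decomposition has width 2, which upper-bounds the treewidth. The edges 5–3–2–1–5 form a cycle, so G is not a tree and its treewidth is at least 2. Combining the bounds, tw(G) = 2.

2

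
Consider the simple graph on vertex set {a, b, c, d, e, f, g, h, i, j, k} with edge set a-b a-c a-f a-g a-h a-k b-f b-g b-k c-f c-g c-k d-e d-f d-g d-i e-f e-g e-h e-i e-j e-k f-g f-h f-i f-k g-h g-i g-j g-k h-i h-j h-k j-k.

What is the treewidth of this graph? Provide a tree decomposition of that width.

The largest bag has 5 vertices, giving width 4; this decomposition certifies tw(G) ≤ 4. For the lower bound, the 5 vertices {e, g, h, j, k} are pairwise adjacent, and any tree decomposition puts a clique entirely inside one bag — forcing width ≥ 4. Combining the bounds, tw(G) = 4.

Treewidth 4.
One optimal decomposition is:
Bags: B1 = {a, c, f, g, k}  B2 = {a, f, g, h, k}  B3 = {e, f, g, h, k}  B4 = {e, f, g, h, i}  B5 = {e, g, h, j, k}  B6 = {a, b, f, g, k}  B7 = {d, e, f, g, i}
Tree: B1–B2, B2–B3, B3–B4, B3–B5, B1–B6, B4–B7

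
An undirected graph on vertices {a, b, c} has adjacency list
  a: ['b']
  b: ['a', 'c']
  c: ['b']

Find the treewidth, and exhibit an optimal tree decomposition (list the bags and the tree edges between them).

Treewidth 1.
One optimal decomposition is:
Bags: B1 = {a, b}  B2 = {b, c}
Tree: B1–B2

The largest bag has 2 vertices, giving width 1; this decomposition certifies tw(G) ≤ 1. G has an edge, so its treewidth is at least 1. The upper and lower bounds meet at 1, so that is the treewidth.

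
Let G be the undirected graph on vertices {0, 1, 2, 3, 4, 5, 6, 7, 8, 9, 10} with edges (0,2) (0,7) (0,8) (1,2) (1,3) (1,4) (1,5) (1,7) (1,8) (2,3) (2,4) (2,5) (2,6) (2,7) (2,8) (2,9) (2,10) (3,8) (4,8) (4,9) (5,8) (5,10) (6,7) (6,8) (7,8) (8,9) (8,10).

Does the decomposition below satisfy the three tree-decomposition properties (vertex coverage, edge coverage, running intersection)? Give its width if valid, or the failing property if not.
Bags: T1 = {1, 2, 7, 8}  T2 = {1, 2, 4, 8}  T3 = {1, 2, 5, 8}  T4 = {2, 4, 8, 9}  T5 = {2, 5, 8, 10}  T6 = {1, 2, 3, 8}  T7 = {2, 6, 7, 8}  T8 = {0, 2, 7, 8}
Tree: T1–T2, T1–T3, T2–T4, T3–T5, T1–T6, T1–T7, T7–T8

Every vertex of G appears in some bag (union = {0, 1, 2, 3, 4, 5, 6, 7, 8, 9, 10}); every edge is covered by a bag; and for each vertex v the set of bags containing v is connected in the bag tree. The decomposition is therefore valid. The largest bag has 4 vertices, so the width is 3.

Yes; width 3.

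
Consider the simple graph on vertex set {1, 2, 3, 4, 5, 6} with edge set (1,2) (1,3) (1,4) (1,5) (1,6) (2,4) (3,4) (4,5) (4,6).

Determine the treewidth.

A width-2 tree decomposition is:
Bags: B1 = {1, 4, 6}  B2 = {1, 2, 4}  B3 = {1, 3, 4}  B4 = {1, 4, 5}
Tree: B1–B2, B2–B3, B3–B4
The largest bag has 3 vertices, giving width 2; this decomposition certifies tw(G) ≤ 2. Conversely, {1, 2, 4} is a clique of size 3, and the vertices of any clique must share a bag in every tree decomposition; so some bag has ≥ 3 vertices and tw(G) ≥ 2. Combining the bounds, tw(G) = 2.

2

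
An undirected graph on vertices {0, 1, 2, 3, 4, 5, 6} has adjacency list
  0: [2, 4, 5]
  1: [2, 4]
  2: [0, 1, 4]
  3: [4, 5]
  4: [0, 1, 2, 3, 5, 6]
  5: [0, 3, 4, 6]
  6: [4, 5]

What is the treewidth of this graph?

A width-2 tree decomposition is:
Bags: B1 = {0, 4, 5}  B2 = {4, 5, 6}  B3 = {0, 2, 4}  B4 = {1, 2, 4}  B5 = {3, 4, 5}
Tree: B1–B2, B1–B3, B3–B4, B2–B5
Each bag holds 3 vertices, so the decomposition has width 2, which upper-bounds the treewidth. Conversely, {1, 2, 4} is a clique of size 3, and the vertices of any clique must share a bag in every tree decomposition; so some bag has ≥ 3 vertices and tw(G) ≥ 2. Hence tw(G) = 2 exactly.

2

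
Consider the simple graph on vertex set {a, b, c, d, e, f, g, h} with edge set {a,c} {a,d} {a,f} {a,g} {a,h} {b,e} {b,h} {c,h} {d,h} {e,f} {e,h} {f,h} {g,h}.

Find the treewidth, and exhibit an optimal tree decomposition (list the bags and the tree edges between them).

Treewidth 2.
Bags: B1 = {a, d, h}  B2 = {a, f, h}  B3 = {a, c, h}  B4 = {e, f, h}  B5 = {b, e, h}  B6 = {a, g, h}
Tree: B1–B2, B2–B3, B2–B4, B4–B5, B1–B6

The largest bag has 3 vertices, giving width 2; this decomposition certifies tw(G) ≤ 2. On the other hand G contains the 3-clique {e, f, h}. A clique must lie in a single bag of any decomposition, so no decomposition can have width below 2. Therefore the treewidth is 2.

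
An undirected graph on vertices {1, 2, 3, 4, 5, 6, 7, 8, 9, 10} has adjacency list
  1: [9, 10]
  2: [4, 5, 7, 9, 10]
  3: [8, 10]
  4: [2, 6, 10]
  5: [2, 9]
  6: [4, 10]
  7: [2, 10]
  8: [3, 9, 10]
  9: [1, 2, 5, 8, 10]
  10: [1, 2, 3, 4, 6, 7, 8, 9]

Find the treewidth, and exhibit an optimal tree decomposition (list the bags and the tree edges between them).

Treewidth 2.
One optimal decomposition is:
Bags: B1 = {2, 9, 10}  B2 = {8, 9, 10}  B3 = {1, 9, 10}  B4 = {2, 5, 9}  B5 = {3, 8, 10}  B6 = {2, 7, 10}  B7 = {2, 4, 10}  B8 = {4, 6, 10}
Tree: B1–B2, B2–B3, B1–B4, B2–B5, B1–B6, B1–B7, B7–B8

The largest bag has 3 vertices, giving width 2; this decomposition certifies tw(G) ≤ 2. Conversely, {1, 9, 10} is a clique of size 3, and the vertices of any clique must share a bag in every tree decomposition; so some bag has ≥ 3 vertices and tw(G) ≥ 2. Hence tw(G) = 2 exactly.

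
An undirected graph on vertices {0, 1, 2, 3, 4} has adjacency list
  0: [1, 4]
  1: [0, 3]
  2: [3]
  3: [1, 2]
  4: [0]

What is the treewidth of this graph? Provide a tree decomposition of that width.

Treewidth 1.
Bags: B1 = {2, 3}  B2 = {1, 3}  B3 = {0, 1}  B4 = {0, 4}
Tree: B1–B2, B2–B3, B3–B4

The largest bag has 2 vertices, giving width 1; this decomposition certifies tw(G) ≤ 1. G has an edge, so its treewidth is at least 1. Combining the bounds, tw(G) = 1.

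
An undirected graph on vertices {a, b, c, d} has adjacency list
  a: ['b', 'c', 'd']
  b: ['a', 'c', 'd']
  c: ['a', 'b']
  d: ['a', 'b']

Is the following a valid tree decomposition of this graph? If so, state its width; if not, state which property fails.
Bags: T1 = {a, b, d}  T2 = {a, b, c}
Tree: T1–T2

Yes; width 2.

Every vertex of G appears in some bag (union = {a, b, c, d}); every edge is covered by a bag; and for each vertex v the set of bags containing v is connected in the bag tree. The decomposition is therefore valid. The largest bag has 3 vertices, so the width is 2.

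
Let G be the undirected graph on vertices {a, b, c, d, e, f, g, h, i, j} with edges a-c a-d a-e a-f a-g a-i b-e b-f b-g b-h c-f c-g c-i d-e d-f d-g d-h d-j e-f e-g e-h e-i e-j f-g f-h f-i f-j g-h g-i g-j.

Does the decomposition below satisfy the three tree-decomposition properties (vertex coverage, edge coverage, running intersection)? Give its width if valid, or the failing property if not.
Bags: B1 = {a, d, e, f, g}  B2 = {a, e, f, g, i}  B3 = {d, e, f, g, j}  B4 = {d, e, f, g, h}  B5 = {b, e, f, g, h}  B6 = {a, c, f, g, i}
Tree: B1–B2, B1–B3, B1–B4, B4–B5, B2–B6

Vertex coverage: the bags together contain {a, b, c, d, e, f, g, h, i, j}, the full vertex set. Edge coverage: each edge of G has both endpoints in at least one bag. Running intersection: for every vertex, the bags containing it form a connected subtree. All three properties hold, so this is a valid tree decomposition of width max|bag| − 1 = 4, and hence tw(G) ≤ 4.

Yes; width 4.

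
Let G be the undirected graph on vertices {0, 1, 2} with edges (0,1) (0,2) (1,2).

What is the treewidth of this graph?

A width-2 tree decomposition is:
Bags: B1 = {0, 1, 2}
Tree: (single bag)
A single bag containing all 3 vertices is trivially a valid decomposition of width 2. Conversely, {0, 1, 2} is a clique of size 3, and the vertices of any clique must share a bag in every tree decomposition; so some bag has ≥ 3 vertices and tw(G) ≥ 2. Therefore the treewidth is 2.

2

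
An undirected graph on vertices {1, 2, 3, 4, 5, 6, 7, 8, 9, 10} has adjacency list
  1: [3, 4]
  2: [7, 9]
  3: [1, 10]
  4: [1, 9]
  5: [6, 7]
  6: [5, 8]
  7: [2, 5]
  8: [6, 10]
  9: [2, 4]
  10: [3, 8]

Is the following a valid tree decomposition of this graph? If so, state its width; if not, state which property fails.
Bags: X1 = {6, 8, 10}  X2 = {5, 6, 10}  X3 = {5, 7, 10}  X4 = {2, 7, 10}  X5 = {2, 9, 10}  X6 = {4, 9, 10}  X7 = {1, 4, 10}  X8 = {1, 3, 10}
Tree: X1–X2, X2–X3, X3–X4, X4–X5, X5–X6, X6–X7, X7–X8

Checking the three conditions: (i) the bags cover all of {1, 2, 3, 4, 5, 6, 7, 8, 9, 10}; (ii) for each edge, some bag contains both endpoints; (iii) the bags containing any fixed vertex form a subtree. All hold, so the decomposition is valid with width 3 − 1 = 2.

Yes; width 2.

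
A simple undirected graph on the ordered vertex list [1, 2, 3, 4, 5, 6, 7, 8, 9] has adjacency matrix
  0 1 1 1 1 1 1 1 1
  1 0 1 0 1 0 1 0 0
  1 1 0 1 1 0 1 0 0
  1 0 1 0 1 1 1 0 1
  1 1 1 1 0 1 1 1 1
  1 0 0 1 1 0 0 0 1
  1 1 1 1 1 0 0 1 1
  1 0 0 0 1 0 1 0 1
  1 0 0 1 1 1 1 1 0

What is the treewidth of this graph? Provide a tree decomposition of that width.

Each bag holds 5 vertices, so the decomposition has width 4, which upper-bounds the treewidth. For the lower bound, the 5 vertices {1, 4, 5, 6, 9} are pairwise adjacent, and any tree decomposition puts a clique entirely inside one bag — forcing width ≥ 4. Hence tw(G) = 4 exactly.

Treewidth 4.
Bags: B1 = {1, 4, 5, 7, 9}  B2 = {1, 3, 4, 5, 7}  B3 = {1, 2, 3, 5, 7}  B4 = {1, 5, 7, 8, 9}  B5 = {1, 4, 5, 6, 9}
Tree: B1–B2, B2–B3, B1–B4, B1–B5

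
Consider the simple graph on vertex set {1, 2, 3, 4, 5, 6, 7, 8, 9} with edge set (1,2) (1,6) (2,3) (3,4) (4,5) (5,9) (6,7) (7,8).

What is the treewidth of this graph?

A width-1 tree decomposition is:
Bags: B1 = {7, 8}  B2 = {6, 7}  B3 = {1, 6}  B4 = {1, 2}  B5 = {2, 3}  B6 = {3, 4}  B7 = {4, 5}  B8 = {5, 9}
Tree: B1–B2, B2–B3, B3–B4, B4–B5, B5–B6, B6–B7, B7–B8
Every bag has size at most 2, so the width is 2 − 1 = 1 and tw(G) ≤ 1. Since G has at least one edge (e.g. 8–7), it is not an edgeless graph, so tw(G) ≥ 1. Combining the bounds, tw(G) = 1.

1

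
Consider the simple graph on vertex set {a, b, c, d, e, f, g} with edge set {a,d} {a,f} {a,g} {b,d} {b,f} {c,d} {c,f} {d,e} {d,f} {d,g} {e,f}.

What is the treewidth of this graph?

A width-2 tree decomposition is:
Bags: B1 = {a, d, g}  B2 = {a, d, f}  B3 = {d, e, f}  B4 = {b, d, f}  B5 = {c, d, f}
Tree: B1–B2, B2–B3, B3–B4, B2–B5
Every bag has size at most 3, so the width is 3 − 1 = 2 and tw(G) ≤ 2. For the lower bound, the 3 vertices {a, d, g} are pairwise adjacent, and any tree decomposition puts a clique entirely inside one bag — forcing width ≥ 2. Hence tw(G) = 2 exactly.

2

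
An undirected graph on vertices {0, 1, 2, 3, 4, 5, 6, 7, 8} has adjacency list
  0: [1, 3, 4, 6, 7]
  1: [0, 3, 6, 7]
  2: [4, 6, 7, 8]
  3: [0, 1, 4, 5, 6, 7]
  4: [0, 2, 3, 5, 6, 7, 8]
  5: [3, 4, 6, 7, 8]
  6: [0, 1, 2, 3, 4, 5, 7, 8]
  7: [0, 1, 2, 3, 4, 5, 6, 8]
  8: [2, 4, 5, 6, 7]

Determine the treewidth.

4

A width-4 tree decomposition is:
Bags: B1 = {3, 4, 5, 6, 7}  B2 = {0, 3, 4, 6, 7}  B3 = {4, 5, 6, 7, 8}  B4 = {2, 4, 6, 7, 8}  B5 = {0, 1, 3, 6, 7}
Tree: B1–B2, B1–B3, B3–B4, B2–B5
Each bag holds 5 vertices, so the decomposition has width 4, which upper-bounds the treewidth. Conversely, {0, 1, 3, 6, 7} is a clique of size 5, and the vertices of any clique must share a bag in every tree decomposition; so some bag has ≥ 5 vertices and tw(G) ≥ 4. Combining the bounds, tw(G) = 4.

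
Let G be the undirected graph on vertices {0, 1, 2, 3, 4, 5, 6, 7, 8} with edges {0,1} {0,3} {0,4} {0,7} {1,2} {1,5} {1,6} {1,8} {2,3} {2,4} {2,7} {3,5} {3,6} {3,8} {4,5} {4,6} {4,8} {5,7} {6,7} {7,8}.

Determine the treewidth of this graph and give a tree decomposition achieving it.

Each bag holds 5 vertices, so the decomposition has width 4, which upper-bounds the treewidth. For the lower bound: the 5 vertex sets {3,6}, {0,1}, {5,7}, {4}, {8} are disjoint, each induces a connected subgraph, and every pair is joined by at least one edge of G. Contracting each set to a single vertex therefore yields K_{5} as a minor, and since treewidth is minor-monotone, tw(G) ≥ tw(K_{5}) = 4. The upper and lower bounds meet at 4, so that is the treewidth.

Treewidth 4.
Bags: B1 = {1, 3, 4, 6, 7}  B2 = {0, 1, 3, 4, 7}  B3 = {1, 3, 4, 5, 7}  B4 = {1, 3, 4, 7, 8}  B5 = {1, 2, 3, 4, 7}
Tree: B1–B2, B2–B3, B3–B4, B4–B5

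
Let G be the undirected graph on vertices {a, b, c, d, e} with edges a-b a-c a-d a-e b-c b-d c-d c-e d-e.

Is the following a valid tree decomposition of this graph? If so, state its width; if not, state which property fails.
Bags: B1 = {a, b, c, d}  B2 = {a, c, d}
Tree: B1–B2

No — vertex e appears in no bag.

A tree decomposition must satisfy three properties: every vertex lies in some bag; for every edge, both endpoints lie together in some bag; and for every vertex, the bags containing it form a connected subtree. Here vertex e appears in no bag, so the decomposition is invalid.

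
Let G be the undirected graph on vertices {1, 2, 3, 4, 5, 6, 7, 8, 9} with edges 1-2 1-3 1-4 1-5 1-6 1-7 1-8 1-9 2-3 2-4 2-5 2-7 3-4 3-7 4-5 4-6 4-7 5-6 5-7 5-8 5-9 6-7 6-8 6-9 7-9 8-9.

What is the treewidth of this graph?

A width-4 tree decomposition is:
Bags: B1 = {1, 4, 5, 6, 7}  B2 = {1, 5, 6, 7, 9}  B3 = {1, 2, 4, 5, 7}  B4 = {1, 5, 6, 8, 9}  B5 = {1, 2, 3, 4, 7}
Tree: B1–B2, B1–B3, B2–B4, B3–B5
The largest bag has 5 vertices, giving width 4; this decomposition certifies tw(G) ≤ 4. For the lower bound, the 5 vertices {1, 2, 3, 4, 7} are pairwise adjacent, and any tree decomposition puts a clique entirely inside one bag — forcing width ≥ 4. Combining the bounds, tw(G) = 4.

4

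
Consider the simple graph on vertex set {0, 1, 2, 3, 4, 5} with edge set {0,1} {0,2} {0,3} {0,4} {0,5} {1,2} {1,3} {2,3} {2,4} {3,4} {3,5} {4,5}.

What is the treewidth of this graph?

3

A width-3 tree decomposition is:
Bags: B1 = {0, 3, 4, 5}  B2 = {0, 2, 3, 4}  B3 = {0, 1, 2, 3}
Tree: B1–B2, B2–B3
Every bag has size at most 4, so the width is 4 − 1 = 3 and tw(G) ≤ 3. For the lower bound, the 4 vertices {0, 1, 2, 3} are pairwise adjacent, and any tree decomposition puts a clique entirely inside one bag — forcing width ≥ 3. The upper and lower bounds meet at 3, so that is the treewidth.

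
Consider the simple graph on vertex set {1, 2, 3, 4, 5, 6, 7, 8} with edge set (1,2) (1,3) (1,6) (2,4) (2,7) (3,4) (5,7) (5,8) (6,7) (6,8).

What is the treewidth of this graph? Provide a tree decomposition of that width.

Treewidth 2.
One optimal decomposition is:
Bags: B1 = {5, 7, 8}  B2 = {6, 7, 8}  B3 = {2, 6, 7}  B4 = {1, 2, 6}  B5 = {1, 2, 4}  B6 = {1, 3, 4}
Tree: B1–B2, B2–B3, B3–B4, B4–B5, B5–B6

Every bag has size at most 3, so the width is 3 − 1 = 2 and tw(G) ≤ 2. Since 5–8–6–7–5 is a cycle in G, G is not acyclic. Forests are exactly the graphs of treewidth ≤ 1, so tw(G) ≥ 2. Hence tw(G) = 2 exactly.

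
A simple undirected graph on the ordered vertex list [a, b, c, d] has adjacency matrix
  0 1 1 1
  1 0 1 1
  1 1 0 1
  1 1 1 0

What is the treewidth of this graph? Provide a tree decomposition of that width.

Treewidth 3.
One such decomposition:
Bags: B1 = {a, b, c, d}
Tree: (single bag)

With just one bag of size 4, the width is 4 − 1 = 3, so tw(G) ≤ 3. For the lower bound, the 4 vertices {a, b, c, d} are pairwise adjacent, and any tree decomposition puts a clique entirely inside one bag — forcing width ≥ 3. Therefore the treewidth is 3.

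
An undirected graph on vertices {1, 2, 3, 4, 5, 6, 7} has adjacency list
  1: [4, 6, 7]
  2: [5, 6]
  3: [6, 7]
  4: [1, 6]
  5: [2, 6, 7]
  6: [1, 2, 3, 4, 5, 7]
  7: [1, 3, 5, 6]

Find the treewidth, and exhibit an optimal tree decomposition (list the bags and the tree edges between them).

Every bag has size at most 3, so the width is 3 − 1 = 2 and tw(G) ≤ 2. On the other hand G contains the 3-clique {2, 5, 6}. A clique must lie in a single bag of any decomposition, so no decomposition can have width below 2. Therefore the treewidth is 2.

Treewidth 2.
One optimal decomposition is:
Bags: B1 = {2, 5, 6}  B2 = {5, 6, 7}  B3 = {1, 6, 7}  B4 = {3, 6, 7}  B5 = {1, 4, 6}
Tree: B1–B2, B2–B3, B3–B4, B3–B5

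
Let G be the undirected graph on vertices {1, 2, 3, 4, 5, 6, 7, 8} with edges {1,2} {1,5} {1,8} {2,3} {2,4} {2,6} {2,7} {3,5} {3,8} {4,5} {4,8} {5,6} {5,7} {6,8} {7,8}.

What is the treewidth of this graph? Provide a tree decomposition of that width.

Each bag holds 4 vertices, so the decomposition has width 3, which upper-bounds the treewidth. For the lower bound: the 4 vertex sets {3,8}, {2,6}, {5}, {7} are disjoint, each induces a connected subgraph, and every pair is joined by at least one edge of G. Contracting each set to a single vertex therefore yields K_{4} as a minor, and since treewidth is minor-monotone, tw(G) ≥ tw(K_{4}) = 3. Hence tw(G) = 3 exactly.

Treewidth 3.
Bags: B1 = {2, 3, 5, 8}  B2 = {2, 5, 6, 8}  B3 = {2, 5, 7, 8}  B4 = {1, 2, 5, 8}  B5 = {2, 4, 5, 8}
Tree: B1–B2, B2–B3, B3–B4, B4–B5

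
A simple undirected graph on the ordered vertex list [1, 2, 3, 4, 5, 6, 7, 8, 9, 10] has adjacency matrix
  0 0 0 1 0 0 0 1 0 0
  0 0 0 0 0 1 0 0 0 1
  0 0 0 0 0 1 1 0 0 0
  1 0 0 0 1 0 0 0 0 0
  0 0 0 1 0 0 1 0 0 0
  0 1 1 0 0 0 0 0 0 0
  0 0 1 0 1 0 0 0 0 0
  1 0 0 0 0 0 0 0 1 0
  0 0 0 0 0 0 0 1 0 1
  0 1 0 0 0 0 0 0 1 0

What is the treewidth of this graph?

A width-2 tree decomposition is:
Bags: B1 = {1, 4, 8}  B2 = {4, 5, 8}  B3 = {5, 7, 8}  B4 = {3, 7, 8}  B5 = {3, 6, 8}  B6 = {2, 6, 8}  B7 = {2, 8, 10}  B8 = {8, 9, 10}
Tree: B1–B2, B2–B3, B3–B4, B4–B5, B5–B6, B6–B7, B7–B8
Every bag has size at most 3, so the width is 3 − 1 = 2 and tw(G) ≤ 2. For the lower bound, G contains the cycle 8–1–4–5–7–3–6–2–10–9–8, so G is not a forest; only forests have treewidth ≤ 1, hence tw(G) ≥ 2. Combining the bounds, tw(G) = 2.

2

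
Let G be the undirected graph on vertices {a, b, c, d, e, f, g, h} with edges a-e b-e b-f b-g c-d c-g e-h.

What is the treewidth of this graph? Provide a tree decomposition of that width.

The largest bag has 2 vertices, giving width 1; this decomposition certifies tw(G) ≤ 1. Since G has at least one edge (e.g. h–e), it is not an edgeless graph, so tw(G) ≥ 1. Hence tw(G) = 1 exactly.

Treewidth 1.
Bags: B1 = {e, h}  B2 = {b, e}  B3 = {b, g}  B4 = {b, f}  B5 = {c, g}  B6 = {c, d}  B7 = {a, e}
Tree: B1–B2, B2–B3, B2–B4, B3–B5, B5–B6, B2–B7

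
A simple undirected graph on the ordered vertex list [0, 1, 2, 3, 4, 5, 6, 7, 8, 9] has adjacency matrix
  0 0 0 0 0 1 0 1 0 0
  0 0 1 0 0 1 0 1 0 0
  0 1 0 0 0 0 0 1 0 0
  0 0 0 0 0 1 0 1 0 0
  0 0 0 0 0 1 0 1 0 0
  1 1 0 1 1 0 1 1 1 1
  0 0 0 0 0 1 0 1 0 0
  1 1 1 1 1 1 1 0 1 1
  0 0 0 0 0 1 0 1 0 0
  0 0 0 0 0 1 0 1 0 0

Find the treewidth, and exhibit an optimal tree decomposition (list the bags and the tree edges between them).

Treewidth 2.
Bags: B1 = {3, 5, 7}  B2 = {1, 5, 7}  B3 = {0, 5, 7}  B4 = {5, 7, 8}  B5 = {4, 5, 7}  B6 = {1, 2, 7}  B7 = {5, 6, 7}  B8 = {5, 7, 9}
Tree: B1–B2, B2–B3, B2–B4, B4–B5, B2–B6, B1–B7, B3–B8

Each bag holds 3 vertices, so the decomposition has width 2, which upper-bounds the treewidth. On the other hand G contains the 3-clique {1, 2, 7}. A clique must lie in a single bag of any decomposition, so no decomposition can have width below 2. Combining the bounds, tw(G) = 2.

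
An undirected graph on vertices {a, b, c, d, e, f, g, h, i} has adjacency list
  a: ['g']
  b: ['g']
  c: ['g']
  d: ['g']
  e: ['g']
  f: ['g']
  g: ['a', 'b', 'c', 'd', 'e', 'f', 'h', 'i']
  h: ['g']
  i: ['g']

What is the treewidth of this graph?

1

A width-1 tree decomposition is:
Bags: B1 = {g, h}  B2 = {b, g}  B3 = {c, g}  B4 = {e, g}  B5 = {g, i}  B6 = {a, g}  B7 = {d, g}  B8 = {f, g}
Tree: B1–B2, B2–B3, B1–B4, B1–B5, B2–B6, B4–B7, B7–B8
The largest bag has 2 vertices, giving width 1; this decomposition certifies tw(G) ≤ 1. Since G has at least one edge (e.g. g–h), it is not an edgeless graph, so tw(G) ≥ 1. Hence tw(G) = 1 exactly.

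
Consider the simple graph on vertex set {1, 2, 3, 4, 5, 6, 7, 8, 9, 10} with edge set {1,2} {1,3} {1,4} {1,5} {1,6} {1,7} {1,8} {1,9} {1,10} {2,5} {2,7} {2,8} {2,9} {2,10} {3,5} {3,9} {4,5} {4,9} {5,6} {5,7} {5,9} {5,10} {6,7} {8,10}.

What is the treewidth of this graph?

A width-3 tree decomposition is:
Bags: B1 = {1, 2, 5, 9}  B2 = {1, 2, 5, 7}  B3 = {1, 2, 5, 10}  B4 = {1, 5, 6, 7}  B5 = {1, 2, 8, 10}  B6 = {1, 3, 5, 9}  B7 = {1, 4, 5, 9}
Tree: B1–B2, B1–B3, B2–B4, B3–B5, B1–B6, B1–B7
The largest bag has 4 vertices, giving width 3; this decomposition certifies tw(G) ≤ 3. For the lower bound, the 4 vertices {1, 2, 8, 10} are pairwise adjacent, and any tree decomposition puts a clique entirely inside one bag — forcing width ≥ 3. Therefore the treewidth is 3.

3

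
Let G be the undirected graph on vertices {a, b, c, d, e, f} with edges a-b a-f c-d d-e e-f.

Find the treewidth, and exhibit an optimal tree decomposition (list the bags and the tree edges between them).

The largest bag has 2 vertices, giving width 1; this decomposition certifies tw(G) ≤ 1. Any graph with an edge has treewidth ≥ 1, and G has the edge b–a. Therefore the treewidth is 1.

Treewidth 1.
Bags: B1 = {a, b}  B2 = {a, f}  B3 = {e, f}  B4 = {d, e}  B5 = {c, d}
Tree: B1–B2, B2–B3, B3–B4, B4–B5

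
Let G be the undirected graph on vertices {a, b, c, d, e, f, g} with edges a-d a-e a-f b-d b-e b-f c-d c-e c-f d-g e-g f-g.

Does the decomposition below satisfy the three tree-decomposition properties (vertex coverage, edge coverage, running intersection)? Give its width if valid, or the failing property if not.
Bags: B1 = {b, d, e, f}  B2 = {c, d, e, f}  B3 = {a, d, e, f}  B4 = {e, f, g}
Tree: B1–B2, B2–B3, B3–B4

No — edge (d,g) lies in no bag.

A tree decomposition must satisfy three properties: every vertex lies in some bag; for every edge, both endpoints lie together in some bag; and for every vertex, the bags containing it form a connected subtree. Here edge (d,g) lies in no bag, so the decomposition is invalid.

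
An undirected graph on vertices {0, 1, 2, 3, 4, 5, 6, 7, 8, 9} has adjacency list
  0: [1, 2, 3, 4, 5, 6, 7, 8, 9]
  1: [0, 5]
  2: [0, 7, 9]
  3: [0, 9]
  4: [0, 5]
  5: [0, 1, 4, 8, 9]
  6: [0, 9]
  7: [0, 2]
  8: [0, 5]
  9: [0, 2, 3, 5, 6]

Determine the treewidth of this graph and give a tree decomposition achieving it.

Every bag has size at most 3, so the width is 3 − 1 = 2 and tw(G) ≤ 2. For the lower bound, the 3 vertices {0, 2, 9} are pairwise adjacent, and any tree decomposition puts a clique entirely inside one bag — forcing width ≥ 2. Therefore the treewidth is 2.

Treewidth 2.
One optimal decomposition is:
Bags: B1 = {0, 3, 9}  B2 = {0, 5, 9}  B3 = {0, 1, 5}  B4 = {0, 6, 9}  B5 = {0, 2, 9}  B6 = {0, 5, 8}  B7 = {0, 4, 5}  B8 = {0, 2, 7}
Tree: B1–B2, B2–B3, B2–B4, B2–B5, B3–B6, B6–B7, B5–B8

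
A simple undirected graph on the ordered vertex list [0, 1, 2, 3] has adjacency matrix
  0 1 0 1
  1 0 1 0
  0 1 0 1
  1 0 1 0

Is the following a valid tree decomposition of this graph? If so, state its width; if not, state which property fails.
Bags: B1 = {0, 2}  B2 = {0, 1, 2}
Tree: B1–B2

A tree decomposition must satisfy three properties: every vertex lies in some bag; for every edge, both endpoints lie together in some bag; and for every vertex, the bags containing it form a connected subtree. Here vertex 3 appears in no bag, so the decomposition is invalid.

No — vertex 3 appears in no bag.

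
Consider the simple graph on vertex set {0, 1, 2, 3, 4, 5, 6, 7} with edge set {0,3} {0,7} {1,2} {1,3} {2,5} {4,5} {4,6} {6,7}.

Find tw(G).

A width-2 tree decomposition is:
Bags: B1 = {2, 4, 5}  B2 = {2, 4, 6}  B3 = {2, 6, 7}  B4 = {0, 2, 7}  B5 = {0, 2, 3}  B6 = {1, 2, 3}
Tree: B1–B2, B2–B3, B3–B4, B4–B5, B5–B6
Each bag holds 3 vertices, so the decomposition has width 2, which upper-bounds the treewidth. Since 2–5–4–6–7–0–3–1–2 is a cycle in G, G is not acyclic. Forests are exactly the graphs of treewidth ≤ 1, so tw(G) ≥ 2. Hence tw(G) = 2 exactly.

2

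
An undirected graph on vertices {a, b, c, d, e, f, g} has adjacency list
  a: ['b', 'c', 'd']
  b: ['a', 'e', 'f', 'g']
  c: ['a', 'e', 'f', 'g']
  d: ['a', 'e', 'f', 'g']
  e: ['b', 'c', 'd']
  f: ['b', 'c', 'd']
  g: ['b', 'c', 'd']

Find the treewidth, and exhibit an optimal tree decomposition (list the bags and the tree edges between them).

Treewidth 3.
One optimal decomposition is:
Bags: B1 = {b, c, d, f}  B2 = {b, c, d, e}  B3 = {a, b, c, d}  B4 = {b, c, d, g}
Tree: B1–B2, B2–B3, B3–B4

The largest bag has 4 vertices, giving width 3; this decomposition certifies tw(G) ≤ 3. For the lower bound: the 4 vertex sets {d,f}, {c,e}, {b}, {a} are disjoint, each induces a connected subgraph, and every pair is joined by at least one edge of G. Contracting each set to a single vertex therefore yields K_{4} as a minor, and since treewidth is minor-monotone, tw(G) ≥ tw(K_{4}) = 3. Therefore the treewidth is 3.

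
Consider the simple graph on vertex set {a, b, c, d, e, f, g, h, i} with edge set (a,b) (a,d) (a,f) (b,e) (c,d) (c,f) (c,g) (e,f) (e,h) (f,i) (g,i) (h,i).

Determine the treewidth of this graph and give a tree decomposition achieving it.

Each bag holds 4 vertices, so the decomposition has width 3, which upper-bounds the treewidth. For the lower bound: the 4 vertex sets {a,b,d}, {c}, {f}, {e,g,h,i} are disjoint, each induces a connected subgraph, and every pair is joined by at least one edge of G. Contracting each set to a single vertex therefore yields K_{4} as a minor, and since treewidth is minor-monotone, tw(G) ≥ tw(K_{4}) = 3. The upper and lower bounds meet at 3, so that is the treewidth.

Treewidth 3.
Bags: B1 = {a, b, c, d}  B2 = {a, b, c, f}  B3 = {b, c, e, f}  B4 = {c, e, f, g}  B5 = {e, f, g, i}  B6 = {e, g, h, i}
Tree: B1–B2, B2–B3, B3–B4, B4–B5, B5–B6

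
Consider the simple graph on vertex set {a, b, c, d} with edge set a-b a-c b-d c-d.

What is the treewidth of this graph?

A width-2 tree decomposition is:
Bags: B1 = {a, c, d}  B2 = {a, b, d}
Tree: B1–B2
The largest bag has 3 vertices, giving width 2; this decomposition certifies tw(G) ≤ 2. Since d–c–a–b–d is a cycle in G, G is not acyclic. Forests are exactly the graphs of treewidth ≤ 1, so tw(G) ≥ 2. Combining the bounds, tw(G) = 2.

2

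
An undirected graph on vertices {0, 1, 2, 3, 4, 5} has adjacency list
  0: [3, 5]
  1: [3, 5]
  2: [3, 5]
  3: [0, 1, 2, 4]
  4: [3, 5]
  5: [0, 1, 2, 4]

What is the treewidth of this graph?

2

A width-2 tree decomposition is:
Bags: B1 = {1, 3, 5}  B2 = {0, 3, 5}  B3 = {3, 4, 5}  B4 = {2, 3, 5}
Tree: B1–B2, B2–B3, B3–B4
The largest bag has 3 vertices, giving width 2; this decomposition certifies tw(G) ≤ 2. Since 5–1–3–0–5 is a cycle in G, G is not acyclic. Forests are exactly the graphs of treewidth ≤ 1, so tw(G) ≥ 2. Combining the bounds, tw(G) = 2.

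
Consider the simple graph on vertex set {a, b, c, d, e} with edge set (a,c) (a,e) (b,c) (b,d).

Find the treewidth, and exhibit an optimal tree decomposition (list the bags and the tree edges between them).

The largest bag has 2 vertices, giving width 1; this decomposition certifies tw(G) ≤ 1. Since G has at least one edge (e.g. d–b), it is not an edgeless graph, so tw(G) ≥ 1. Therefore the treewidth is 1.

Treewidth 1.
Bags: B1 = {b, d}  B2 = {b, c}  B3 = {a, c}  B4 = {a, e}
Tree: B1–B2, B2–B3, B3–B4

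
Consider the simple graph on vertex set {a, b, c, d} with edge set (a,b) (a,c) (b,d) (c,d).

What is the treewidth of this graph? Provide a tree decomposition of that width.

Every bag has size at most 3, so the width is 3 − 1 = 2 and tw(G) ≤ 2. Since d–b–a–c–d is a cycle in G, G is not acyclic. Forests are exactly the graphs of treewidth ≤ 1, so tw(G) ≥ 2. The upper and lower bounds meet at 2, so that is the treewidth.

Treewidth 2.
One optimal decomposition is:
Bags: B1 = {a, b, d}  B2 = {a, c, d}
Tree: B1–B2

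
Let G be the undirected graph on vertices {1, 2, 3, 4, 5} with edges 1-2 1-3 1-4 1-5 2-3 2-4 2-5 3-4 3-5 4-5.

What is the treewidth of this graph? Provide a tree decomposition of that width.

Treewidth 4.
One optimal decomposition is:
Bags: B1 = {1, 2, 3, 4, 5}
Tree: (single bag)

With just one bag of size 5, the width is 5 − 1 = 4, so tw(G) ≤ 4. On the other hand G contains the 5-clique {1, 2, 3, 4, 5}. A clique must lie in a single bag of any decomposition, so no decomposition can have width below 4. Combining the bounds, tw(G) = 4.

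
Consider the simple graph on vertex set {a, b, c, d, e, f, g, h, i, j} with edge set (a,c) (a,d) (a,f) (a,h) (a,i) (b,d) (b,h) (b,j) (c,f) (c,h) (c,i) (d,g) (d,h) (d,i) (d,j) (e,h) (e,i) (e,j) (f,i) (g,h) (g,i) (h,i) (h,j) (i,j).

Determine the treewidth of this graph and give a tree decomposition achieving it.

Treewidth 3.
One optimal decomposition is:
Bags: B1 = {a, d, h, i}  B2 = {d, h, i, j}  B3 = {b, d, h, j}  B4 = {a, c, h, i}  B5 = {d, g, h, i}  B6 = {e, h, i, j}  B7 = {a, c, f, i}
Tree: B1–B2, B2–B3, B1–B4, B2–B5, B2–B6, B4–B7

The largest bag has 4 vertices, giving width 3; this decomposition certifies tw(G) ≤ 3. On the other hand G contains the 4-clique {b, d, h, j}. A clique must lie in a single bag of any decomposition, so no decomposition can have width below 3. Therefore the treewidth is 3.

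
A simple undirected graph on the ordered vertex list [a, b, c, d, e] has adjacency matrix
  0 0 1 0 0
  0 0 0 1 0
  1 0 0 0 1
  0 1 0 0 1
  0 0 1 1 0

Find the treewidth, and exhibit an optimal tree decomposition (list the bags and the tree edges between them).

Each bag holds 2 vertices, so the decomposition has width 1, which upper-bounds the treewidth. Since G has at least one edge (e.g. a–c), it is not an edgeless graph, so tw(G) ≥ 1. Hence tw(G) = 1 exactly.

Treewidth 1.
One such decomposition:
Bags: B1 = {a, c}  B2 = {c, e}  B3 = {d, e}  B4 = {b, d}
Tree: B1–B2, B2–B3, B3–B4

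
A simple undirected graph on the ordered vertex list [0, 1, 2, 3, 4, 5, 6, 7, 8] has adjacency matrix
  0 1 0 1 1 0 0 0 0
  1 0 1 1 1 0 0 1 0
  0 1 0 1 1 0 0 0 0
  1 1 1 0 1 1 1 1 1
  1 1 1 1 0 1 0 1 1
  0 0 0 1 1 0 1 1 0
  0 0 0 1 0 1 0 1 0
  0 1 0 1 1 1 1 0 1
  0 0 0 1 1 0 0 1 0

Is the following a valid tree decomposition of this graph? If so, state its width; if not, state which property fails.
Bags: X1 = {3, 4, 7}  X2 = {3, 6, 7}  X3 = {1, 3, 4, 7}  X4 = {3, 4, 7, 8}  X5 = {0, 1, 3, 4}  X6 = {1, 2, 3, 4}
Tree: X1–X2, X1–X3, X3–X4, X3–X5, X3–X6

No — vertex 5 appears in no bag.

A tree decomposition must satisfy three properties: every vertex lies in some bag; for every edge, both endpoints lie together in some bag; and for every vertex, the bags containing it form a connected subtree. Here vertex 5 appears in no bag, so the decomposition is invalid.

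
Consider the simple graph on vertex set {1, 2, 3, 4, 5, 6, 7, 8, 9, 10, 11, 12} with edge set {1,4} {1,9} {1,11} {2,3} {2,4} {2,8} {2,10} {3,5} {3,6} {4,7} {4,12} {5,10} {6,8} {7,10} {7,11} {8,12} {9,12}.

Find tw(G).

A width-3 tree decomposition is:
Bags: B1 = {1, 7, 9, 11}  B2 = {1, 4, 7, 9}  B3 = {4, 7, 9, 12}  B4 = {4, 7, 10, 12}  B5 = {2, 4, 10, 12}  B6 = {2, 8, 10, 12}  B7 = {2, 5, 8, 10}  B8 = {2, 3, 5, 8}  B9 = {3, 5, 6, 8}
Tree: B1–B2, B2–B3, B3–B4, B4–B5, B5–B6, B6–B7, B7–B8, B8–B9
The largest bag has 4 vertices, giving width 3; this decomposition certifies tw(G) ≤ 3. For the lower bound: the 4 vertex sets {1,9,11}, {7}, {4}, {2,8,10,12} are disjoint, each induces a connected subgraph, and every pair is joined by at least one edge of G. Contracting each set to a single vertex therefore yields K_{4} as a minor, and since treewidth is minor-monotone, tw(G) ≥ tw(K_{4}) = 3. Combining the bounds, tw(G) = 3.

3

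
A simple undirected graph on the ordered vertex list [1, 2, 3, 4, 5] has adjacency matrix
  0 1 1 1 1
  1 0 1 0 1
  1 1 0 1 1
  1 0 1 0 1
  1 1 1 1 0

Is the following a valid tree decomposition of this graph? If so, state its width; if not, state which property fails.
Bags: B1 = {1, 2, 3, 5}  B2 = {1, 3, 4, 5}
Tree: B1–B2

Checking the three conditions: (i) the bags cover all of {1, 2, 3, 4, 5}; (ii) for each edge, some bag contains both endpoints; (iii) the bags containing any fixed vertex form a subtree. All hold, so the decomposition is valid with width 4 − 1 = 3.

Yes; width 3.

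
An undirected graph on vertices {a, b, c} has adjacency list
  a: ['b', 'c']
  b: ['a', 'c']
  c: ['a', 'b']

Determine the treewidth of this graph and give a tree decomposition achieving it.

A single bag containing all 3 vertices is trivially a valid decomposition of width 2. Conversely, {a, b, c} is a clique of size 3, and the vertices of any clique must share a bag in every tree decomposition; so some bag has ≥ 3 vertices and tw(G) ≥ 2. Therefore the treewidth is 2.

Treewidth 2.
One such decomposition:
Bags: B1 = {a, b, c}
Tree: (single bag)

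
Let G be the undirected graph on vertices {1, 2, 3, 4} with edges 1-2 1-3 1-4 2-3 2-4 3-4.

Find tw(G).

A width-3 tree decomposition is:
Bags: B1 = {1, 2, 3, 4}
Tree: (single bag)
With just one bag of size 4, the width is 4 − 1 = 3, so tw(G) ≤ 3. On the other hand G contains the 4-clique {1, 2, 3, 4}. A clique must lie in a single bag of any decomposition, so no decomposition can have width below 3. Hence tw(G) = 3 exactly.

3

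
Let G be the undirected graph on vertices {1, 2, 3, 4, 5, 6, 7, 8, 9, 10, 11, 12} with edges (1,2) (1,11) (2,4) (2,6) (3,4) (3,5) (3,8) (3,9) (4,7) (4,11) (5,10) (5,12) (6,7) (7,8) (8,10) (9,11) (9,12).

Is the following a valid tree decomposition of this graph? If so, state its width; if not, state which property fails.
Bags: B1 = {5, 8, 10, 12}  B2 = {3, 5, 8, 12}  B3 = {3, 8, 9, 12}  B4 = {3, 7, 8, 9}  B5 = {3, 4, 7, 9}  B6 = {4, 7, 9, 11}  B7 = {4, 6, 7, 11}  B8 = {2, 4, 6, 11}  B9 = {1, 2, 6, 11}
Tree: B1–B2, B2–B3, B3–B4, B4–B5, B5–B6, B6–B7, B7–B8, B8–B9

Checking the three conditions: (i) the bags cover all of {1, 2, 3, 4, 5, 6, 7, 8, 9, 10, 11, 12}; (ii) for each edge, some bag contains both endpoints; (iii) the bags containing any fixed vertex form a subtree. All hold, so the decomposition is valid with width 4 − 1 = 3.

Yes; width 3.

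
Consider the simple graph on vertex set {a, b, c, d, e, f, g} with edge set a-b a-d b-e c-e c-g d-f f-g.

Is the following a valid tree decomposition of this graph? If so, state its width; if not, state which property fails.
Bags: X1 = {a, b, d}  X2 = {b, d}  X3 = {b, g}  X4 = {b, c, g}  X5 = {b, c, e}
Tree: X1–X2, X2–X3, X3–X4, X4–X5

No — vertex f appears in no bag.

A tree decomposition must satisfy three properties: every vertex lies in some bag; for every edge, both endpoints lie together in some bag; and for every vertex, the bags containing it form a connected subtree. Here vertex f appears in no bag, so the decomposition is invalid.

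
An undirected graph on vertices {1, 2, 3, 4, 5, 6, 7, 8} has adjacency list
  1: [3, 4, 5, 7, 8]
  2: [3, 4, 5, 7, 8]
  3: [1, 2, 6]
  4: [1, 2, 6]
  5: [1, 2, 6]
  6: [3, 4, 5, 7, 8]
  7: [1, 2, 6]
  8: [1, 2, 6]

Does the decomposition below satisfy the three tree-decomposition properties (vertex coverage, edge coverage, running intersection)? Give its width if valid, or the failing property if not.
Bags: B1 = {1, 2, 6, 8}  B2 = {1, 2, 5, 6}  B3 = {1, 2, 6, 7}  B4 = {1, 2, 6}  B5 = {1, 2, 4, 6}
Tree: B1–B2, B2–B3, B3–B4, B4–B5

No — vertex 3 appears in no bag.

A tree decomposition must satisfy three properties: every vertex lies in some bag; for every edge, both endpoints lie together in some bag; and for every vertex, the bags containing it form a connected subtree. Here vertex 3 appears in no bag, so the decomposition is invalid.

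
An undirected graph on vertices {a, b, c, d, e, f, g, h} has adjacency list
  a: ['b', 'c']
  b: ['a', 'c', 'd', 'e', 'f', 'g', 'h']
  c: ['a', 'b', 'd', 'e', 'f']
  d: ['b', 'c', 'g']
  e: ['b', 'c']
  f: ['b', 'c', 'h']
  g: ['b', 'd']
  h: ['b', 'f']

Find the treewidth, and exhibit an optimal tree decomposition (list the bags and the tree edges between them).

Every bag has size at most 3, so the width is 3 − 1 = 2 and tw(G) ≤ 2. For the lower bound, the 3 vertices {b, d, g} are pairwise adjacent, and any tree decomposition puts a clique entirely inside one bag — forcing width ≥ 2. Therefore the treewidth is 2.

Treewidth 2.
One optimal decomposition is:
Bags: B1 = {b, f, h}  B2 = {b, c, f}  B3 = {b, c, d}  B4 = {b, c, e}  B5 = {a, b, c}  B6 = {b, d, g}
Tree: B1–B2, B2–B3, B2–B4, B2–B5, B3–B6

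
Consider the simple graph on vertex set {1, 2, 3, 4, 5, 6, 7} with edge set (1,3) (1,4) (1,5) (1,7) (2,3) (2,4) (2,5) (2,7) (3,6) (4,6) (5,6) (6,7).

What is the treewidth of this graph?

A width-3 tree decomposition is:
Bags: B1 = {1, 2, 5, 6}  B2 = {1, 2, 4, 6}  B3 = {1, 2, 6, 7}  B4 = {1, 2, 3, 6}
Tree: B1–B2, B2–B3, B3–B4
Every bag has size at most 4, so the width is 4 − 1 = 3 and tw(G) ≤ 3. For the lower bound: the 4 vertex sets {2,5}, {4,6}, {1}, {7} are disjoint, each induces a connected subgraph, and every pair is joined by at least one edge of G. Contracting each set to a single vertex therefore yields K_{4} as a minor, and since treewidth is minor-monotone, tw(G) ≥ tw(K_{4}) = 3. Therefore the treewidth is 3.

3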